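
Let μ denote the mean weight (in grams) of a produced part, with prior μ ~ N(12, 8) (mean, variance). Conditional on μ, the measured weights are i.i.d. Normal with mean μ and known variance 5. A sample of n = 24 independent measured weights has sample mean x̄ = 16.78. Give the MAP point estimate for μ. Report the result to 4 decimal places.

n = 24, x̄ = 16.78.
For a Normal prior and Normal likelihood with known variance, the posterior is Normal; its mode equals its mean, the precision-weighted average.
Prior precision 1/σ₀² = 1/8 = 0.125; data precision n/σ² = 24/5 = 4.8.
μ̂ = (0.125·12 + 4.8·16.78) / (0.125 + 4.8) = 82.044/4.925 = 82044/4925 ≈ 16.6587.

μ̂_MAP = 16.6587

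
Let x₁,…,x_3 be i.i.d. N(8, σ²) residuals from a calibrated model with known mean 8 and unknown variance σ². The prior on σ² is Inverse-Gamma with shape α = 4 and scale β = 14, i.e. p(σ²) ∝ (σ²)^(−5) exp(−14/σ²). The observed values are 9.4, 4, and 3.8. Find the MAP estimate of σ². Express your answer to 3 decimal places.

σ̂²_MAP = 4.892

Sum of squared deviations about the known mean: SS = (9.4−8)² + (4−8)² + (3.8−8)² = 35.6.
The Normal likelihood contributes (σ²)^(−n/2) exp(−SS/(2σ²)), so the posterior is Inverse-Gamma(α + n/2, β + SS/2) = Inverse-Gamma(5.5, 31.8).
The mode of Inverse-Gamma(a, b) is b/(a+1) = 31.8/6.5 ≈ 4.892.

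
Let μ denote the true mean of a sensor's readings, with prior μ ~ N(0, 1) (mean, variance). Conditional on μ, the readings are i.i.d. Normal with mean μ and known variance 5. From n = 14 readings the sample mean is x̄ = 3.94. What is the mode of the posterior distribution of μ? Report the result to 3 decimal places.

n = 14, x̄ = 3.94.
For a Normal prior and Normal likelihood with known variance, the posterior is Normal; its mode equals its mean, the precision-weighted average.
Prior precision 1/σ₀² = 1/1 = 1; data precision n/σ² = 14/5 = 2.8.
μ̂ = (1·0 + 2.8·3.94) / (1 + 2.8) = 11.032/3.8 = 1379/475 ≈ 2.903.

μ̂_MAP = 2.903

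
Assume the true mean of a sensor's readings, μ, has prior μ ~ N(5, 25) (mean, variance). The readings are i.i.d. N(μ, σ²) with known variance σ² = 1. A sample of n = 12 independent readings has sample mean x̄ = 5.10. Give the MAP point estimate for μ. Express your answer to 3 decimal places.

μ̂_MAP = 5.100

n = 12, x̄ = 5.10.
For a Normal prior and Normal likelihood with known variance, the posterior is Normal; its mode equals its mean, the precision-weighted average.
Prior precision 1/σ₀² = 1/25 = 0.04; data precision n/σ² = 12/1 = 12.
μ̂ = (0.04·5 + 12·5.1) / (0.04 + 12) = 61.4/12.04 = 1535/301 ≈ 5.100.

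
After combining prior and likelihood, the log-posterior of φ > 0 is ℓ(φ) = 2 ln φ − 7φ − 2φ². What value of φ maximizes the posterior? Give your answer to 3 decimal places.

φ̂_MAP = 0.250

ℓ'(φ) = 2/φ − 7 − 4φ. Setting this to zero and multiplying by φ: 4φ² + 7φ − 2 = 0.
φ = (−7 + √(7² + 4·4·2)) / (2·4) = (−7 + √81) / 8 = (−7 + 9)/8 = 1/4.
ℓ''(φ) = −2/φ² − 4 < 0, confirming a maximum.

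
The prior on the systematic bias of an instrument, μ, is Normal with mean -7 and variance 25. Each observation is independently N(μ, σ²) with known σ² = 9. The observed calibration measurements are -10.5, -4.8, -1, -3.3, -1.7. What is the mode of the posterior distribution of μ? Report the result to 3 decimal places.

μ̂_MAP = -4.444

n = 5; x̄ = ((-10.5) + (-4.8) + (-1) + (-3.3) + (-1.7))/5 = -21.3/5 = -4.26.
For a Normal prior and Normal likelihood with known variance, the posterior is Normal; its mode equals its mean, the precision-weighted average.
Prior precision 1/σ₀² = 1/25 = 0.04; data precision n/σ² = 5/9.
μ̂ = (0.04·(-7) + (5/9)·(-4.26)) / (0.04 + 5/9) = (-397/150)/(134/225) = -1191/268 ≈ -4.444.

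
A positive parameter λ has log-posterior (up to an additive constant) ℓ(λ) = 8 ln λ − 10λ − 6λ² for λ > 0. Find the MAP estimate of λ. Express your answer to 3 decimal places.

ℓ'(λ) = 8/λ − 10 − 12λ. Setting this to zero and multiplying by λ: 12λ² + 10λ − 8 = 0.
λ = (−10 + √(10² + 4·12·8)) / (2·12) = (−10 + √484) / 24 = (−10 + 22)/24 = 1/2.
ℓ''(λ) = −8/λ² − 12 < 0, confirming a maximum.

λ̂_MAP = 0.500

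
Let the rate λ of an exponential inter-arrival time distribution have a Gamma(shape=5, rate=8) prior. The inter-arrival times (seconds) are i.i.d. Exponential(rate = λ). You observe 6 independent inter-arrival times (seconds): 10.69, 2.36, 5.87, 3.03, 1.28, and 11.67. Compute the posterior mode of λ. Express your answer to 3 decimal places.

The Exponential(rate=λ) likelihood is ∝ λ^n e^(−λΣtᵢ). Here n = 6 and Σtᵢ = 10.69 + 2.36 + 5.87 + 3.03 + 1.28 + 11.67 = 34.90.
Posterior ∝ λ^4e^(−8λ) · λ^6e^(−34.90λ) = λ^10e^(−42.90λ), i.e. Gamma(11, 42.90).
Mode = (a−1)/b = 10/42.90 ≈ 0.233.

λ̂_MAP = 0.233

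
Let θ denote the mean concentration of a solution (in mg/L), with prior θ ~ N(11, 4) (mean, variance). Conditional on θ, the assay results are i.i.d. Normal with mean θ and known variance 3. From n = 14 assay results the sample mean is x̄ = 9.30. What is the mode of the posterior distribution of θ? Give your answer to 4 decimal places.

n = 14, x̄ = 9.30.
For a Normal prior and Normal likelihood with known variance, the posterior is Normal; its mode equals its mean, the precision-weighted average.
Prior precision 1/σ₀² = 1/4 = 0.25; data precision n/σ² = 14/3.
θ̂ = (0.25·11 + (14/3)·9.3) / (0.25 + 14/3) = 46.15/(59/12) = 2769/295 ≈ 9.3864.

θ̂_MAP = 9.3864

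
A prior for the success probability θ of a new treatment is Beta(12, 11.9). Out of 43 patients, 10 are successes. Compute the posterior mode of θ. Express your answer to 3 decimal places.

θ̂_MAP = 0.324

Prior: Beta(12, 11.9).
Data: 10 successes in 43 trials. The binomial likelihood contributes θ^10(1−θ)^33, so the posterior is Beta(12+10, 11.9+33) = Beta(22, 44.9).
For Beta(a, b) with a, b > 1 the mode is (a−1)/(a+b−2) = 21/64.9 ≈ 0.324.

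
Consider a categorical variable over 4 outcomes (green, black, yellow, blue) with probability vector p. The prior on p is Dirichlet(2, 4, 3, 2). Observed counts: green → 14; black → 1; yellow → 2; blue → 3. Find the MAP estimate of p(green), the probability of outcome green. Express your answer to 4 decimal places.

The posterior is Dirichlet(αᵢ + nᵢ) = Dirichlet(16, 5, 5, 5).
For a Dirichlet(a₁,…,a_K) with all aᵢ > 1, the mode has j-th component (aⱼ − 1)/(Σaᵢ − K).
Here Σaᵢ = 31 and K = 4, so p(green) = (16 − 1)/(31 − 4) = 15/27 ≈ 0.5556.

MAP estimate of p(green) = 0.5556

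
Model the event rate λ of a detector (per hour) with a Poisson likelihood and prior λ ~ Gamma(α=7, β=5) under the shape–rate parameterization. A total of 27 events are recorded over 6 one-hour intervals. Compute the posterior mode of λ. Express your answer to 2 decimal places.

Σxᵢ = 27, n = 6.
Posterior ∝ λ^6e^(−5λ) · λ^27e^(−6λ) = λ^33e^(−11λ), i.e. Gamma(shape=34, rate=11).
The mode of a Gamma(a, b) with a ≥ 1 (shape–rate) is (a−1)/b = 33/11 ≈ 3.00.

λ̂_MAP = 3.00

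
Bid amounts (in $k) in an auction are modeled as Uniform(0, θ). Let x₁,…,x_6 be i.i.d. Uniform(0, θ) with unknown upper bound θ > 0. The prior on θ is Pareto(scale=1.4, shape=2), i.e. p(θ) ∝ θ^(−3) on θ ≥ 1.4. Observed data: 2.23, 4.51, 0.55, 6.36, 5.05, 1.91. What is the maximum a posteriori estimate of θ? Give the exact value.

θ̂_MAP = 6.36

The Uniform(0, θ) likelihood is θ^(−n) for θ ≥ max(xᵢ), zero otherwise. Here max(xᵢ) = 6.36.
Posterior ∝ θ^(−3) · θ^(−6) = θ^(−9) on θ ≥ max(1.4, 6.36) = 6.36.
This density is strictly decreasing in θ, so the posterior mode lies at the lower boundary of the support.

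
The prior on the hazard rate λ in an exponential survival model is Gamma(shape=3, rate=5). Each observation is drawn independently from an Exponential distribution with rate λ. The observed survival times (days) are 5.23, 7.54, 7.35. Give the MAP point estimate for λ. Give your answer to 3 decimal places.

λ̂_MAP = 0.199

The Exponential(rate=λ) likelihood is ∝ λ^n e^(−λΣtᵢ). Here n = 3 and Σtᵢ = 5.23 + 7.54 + 7.35 = 20.12.
Posterior ∝ λ^2e^(−5λ) · λ^3e^(−20.12λ) = λ^5e^(−25.12λ), i.e. Gamma(6, 25.12).
Mode = (a−1)/b = 5/25.12 ≈ 0.199.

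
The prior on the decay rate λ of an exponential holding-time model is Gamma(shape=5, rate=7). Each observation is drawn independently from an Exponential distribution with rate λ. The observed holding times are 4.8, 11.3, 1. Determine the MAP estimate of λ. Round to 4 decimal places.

λ̂_MAP = 0.2905

The Exponential(rate=λ) likelihood is ∝ λ^n e^(−λΣtᵢ). Here n = 3 and Σtᵢ = 4.8 + 11.3 + 1 = 17.1.
Posterior ∝ λ^4e^(−7λ) · λ^3e^(−17.1λ) = λ^7e^(−24.1λ), i.e. Gamma(8, 24.1).
Mode = (a−1)/b = 7/24.1 ≈ 0.2905.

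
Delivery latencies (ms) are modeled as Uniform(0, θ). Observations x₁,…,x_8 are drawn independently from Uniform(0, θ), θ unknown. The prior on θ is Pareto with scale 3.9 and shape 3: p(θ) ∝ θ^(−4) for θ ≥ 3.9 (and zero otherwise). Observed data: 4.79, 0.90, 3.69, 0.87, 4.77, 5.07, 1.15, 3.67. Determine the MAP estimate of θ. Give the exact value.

The Uniform(0, θ) likelihood is θ^(−n) for θ ≥ max(xᵢ), zero otherwise. Here max(xᵢ) = 5.07.
Posterior ∝ θ^(−4) · θ^(−8) = θ^(−12) on θ ≥ max(3.9, 5.07) = 5.07.
This density is strictly decreasing in θ, so the posterior mode lies at the lower boundary of the support.

θ̂_MAP = 5.07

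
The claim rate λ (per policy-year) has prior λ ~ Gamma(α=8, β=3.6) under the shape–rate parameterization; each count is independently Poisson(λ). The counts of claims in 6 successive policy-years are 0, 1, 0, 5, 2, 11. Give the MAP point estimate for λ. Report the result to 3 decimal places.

Σxᵢ = 0+1+0+5+2+11 = 19, with n = 6.
Posterior ∝ λ^7e^(−3.6λ) · λ^19e^(−6λ) = λ^26e^(−9.6λ), i.e. Gamma(shape=27, rate=9.6).
The mode of a Gamma(a, b) with a ≥ 1 (shape–rate) is (a−1)/b = 26/9.6 ≈ 2.708.

λ̂_MAP = 2.708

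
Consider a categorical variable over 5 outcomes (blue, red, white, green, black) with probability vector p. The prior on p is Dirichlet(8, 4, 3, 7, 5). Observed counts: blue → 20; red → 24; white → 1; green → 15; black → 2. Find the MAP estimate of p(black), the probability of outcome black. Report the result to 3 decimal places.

The posterior is Dirichlet(αᵢ + nᵢ) = Dirichlet(28, 28, 4, 22, 7).
For a Dirichlet(a₁,…,a_K) with all aᵢ > 1, the mode has j-th component (aⱼ − 1)/(Σaᵢ − K).
Here Σaᵢ = 89 and K = 5, so p(black) = (7 − 1)/(89 − 5) = 6/84 ≈ 0.071.

MAP estimate of p(black) = 0.071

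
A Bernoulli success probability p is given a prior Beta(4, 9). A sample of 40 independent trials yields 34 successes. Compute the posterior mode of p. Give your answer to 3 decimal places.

p̂_MAP = 0.725

Prior: Beta(4, 9).
Data: 34 successes in 40 trials. The binomial likelihood contributes p^34(1−p)^6, so the posterior is Beta(4+34, 9+6) = Beta(38, 15).
For Beta(a, b) with a, b > 1 the mode is (a−1)/(a+b−2) = 37/51 ≈ 0.725.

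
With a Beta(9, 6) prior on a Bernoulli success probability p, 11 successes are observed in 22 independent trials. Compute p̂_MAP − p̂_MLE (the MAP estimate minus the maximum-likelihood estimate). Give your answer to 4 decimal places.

Posterior is Beta(20, 17); MAP = (20−1)/(37−2) = 19/35 ≈ 0.54286.
MLE ignores the prior: p̂_MLE = k/n = 11/22 ≈ 0.50000.
Difference = 19/35 − 11/22 = 3/70 ≈ 0.0429.

MAP − MLE = 0.0429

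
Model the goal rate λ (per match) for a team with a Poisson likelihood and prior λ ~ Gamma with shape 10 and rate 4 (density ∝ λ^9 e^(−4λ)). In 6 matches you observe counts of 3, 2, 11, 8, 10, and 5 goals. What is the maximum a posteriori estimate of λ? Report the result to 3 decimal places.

λ̂_MAP = 4.800

Σxᵢ = 3+2+11+8+10+5 = 39, with n = 6.
Posterior ∝ λ^9e^(−4λ) · λ^39e^(−6λ) = λ^48e^(−10λ), i.e. Gamma(shape=49, rate=10).
The mode of a Gamma(a, b) with a ≥ 1 (shape–rate) is (a−1)/b = 48/10 ≈ 4.800.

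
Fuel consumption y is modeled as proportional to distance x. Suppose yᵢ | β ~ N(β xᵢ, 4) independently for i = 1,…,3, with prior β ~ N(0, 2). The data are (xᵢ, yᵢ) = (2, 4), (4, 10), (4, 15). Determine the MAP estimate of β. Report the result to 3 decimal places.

β̂_MAP = 2.842

log p(β | y) = −Σ(yᵢ − βxᵢ)²/(2·4) − β²/(2·2) + const.
Setting the derivative to zero: Σxᵢ(yᵢ − βxᵢ)/4 − β/2 = 0, so β = Σxᵢyᵢ / (Σxᵢ² + σ²/τ²).
Σxᵢyᵢ = 2·4 + 4·10 + 4·15 = 108; Σxᵢ² = 36; σ²/τ² = 2.
β̂_MAP = 108 / (36 + 2) = 108/38 ≈ 2.842.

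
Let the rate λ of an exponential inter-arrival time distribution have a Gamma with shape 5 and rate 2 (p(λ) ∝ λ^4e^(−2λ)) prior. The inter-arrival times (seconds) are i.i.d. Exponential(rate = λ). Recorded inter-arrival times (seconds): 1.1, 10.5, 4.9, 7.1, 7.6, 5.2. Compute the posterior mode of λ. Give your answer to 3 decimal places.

The Exponential(rate=λ) likelihood is ∝ λ^n e^(−λΣtᵢ). Here n = 6 and Σtᵢ = 1.1 + 10.5 + 4.9 + 7.1 + 7.6 + 5.2 = 36.4.
Posterior ∝ λ^4e^(−2λ) · λ^6e^(−36.4λ) = λ^10e^(−38.4λ), i.e. Gamma(11, 38.4).
Mode = (a−1)/b = 10/38.4 ≈ 0.260.

λ̂_MAP = 0.260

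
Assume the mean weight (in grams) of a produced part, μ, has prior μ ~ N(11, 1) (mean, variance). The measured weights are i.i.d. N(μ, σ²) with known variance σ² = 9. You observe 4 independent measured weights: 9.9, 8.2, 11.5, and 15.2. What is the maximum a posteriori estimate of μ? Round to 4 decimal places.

n = 4; x̄ = (9.9 + 8.2 + 11.5 + 15.2)/4 = 44.8/4 = 11.2.
For a Normal prior and Normal likelihood with known variance, the posterior is Normal; its mode equals its mean, the precision-weighted average.
Prior precision 1/σ₀² = 1/1 = 1; data precision n/σ² = 4/9.
μ̂ = (1·11 + (4/9)·11.2) / (1 + 4/9) = (719/45)/(13/9) = 719/65 ≈ 11.0615.

μ̂_MAP = 11.0615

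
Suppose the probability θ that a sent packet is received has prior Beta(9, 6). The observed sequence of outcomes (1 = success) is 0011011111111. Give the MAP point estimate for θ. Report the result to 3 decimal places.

θ̂_MAP = 0.692

Prior: Beta(9, 6).
Data: 10 successes in 13 trials (from the sequence). The binomial likelihood contributes θ^10(1−θ)^3, so the posterior is Beta(9+10, 6+3) = Beta(19, 9).
For Beta(a, b) with a, b > 1 the mode is (a−1)/(a+b−2) = 18/26 ≈ 0.692.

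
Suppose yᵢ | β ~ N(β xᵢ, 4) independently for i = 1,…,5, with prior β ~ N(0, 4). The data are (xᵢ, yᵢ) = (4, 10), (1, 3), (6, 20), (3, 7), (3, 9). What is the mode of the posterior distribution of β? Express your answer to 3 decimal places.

β̂_MAP = 2.931

log p(β | y) = −Σ(yᵢ − βxᵢ)²/(2·4) − β²/(2·4) + const.
Setting the derivative to zero: Σxᵢ(yᵢ − βxᵢ)/4 − β/4 = 0, so β = Σxᵢyᵢ / (Σxᵢ² + σ²/τ²).
Σxᵢyᵢ = 4·10 + 1·3 + 6·20 + 3·7 + 3·9 = 211; Σxᵢ² = 71; σ²/τ² = 1.
β̂_MAP = 211 / (71 + 1) = 211/72 ≈ 2.931.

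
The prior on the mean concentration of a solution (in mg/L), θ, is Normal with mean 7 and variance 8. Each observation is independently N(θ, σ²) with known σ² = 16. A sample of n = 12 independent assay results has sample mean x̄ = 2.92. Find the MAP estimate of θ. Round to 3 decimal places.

θ̂_MAP = 3.503

n = 12, x̄ = 2.92.
For a Normal prior and Normal likelihood with known variance, the posterior is Normal; its mode equals its mean, the precision-weighted average.
Prior precision 1/σ₀² = 1/8 = 0.125; data precision n/σ² = 12/16 = 0.75.
θ̂ = (0.125·7 + 0.75·2.92) / (0.125 + 0.75) = 3.065/0.875 = 613/175 ≈ 3.503.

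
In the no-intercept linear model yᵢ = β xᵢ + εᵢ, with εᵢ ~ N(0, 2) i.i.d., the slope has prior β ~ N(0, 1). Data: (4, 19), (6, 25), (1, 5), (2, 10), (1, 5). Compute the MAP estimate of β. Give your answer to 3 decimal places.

β̂_MAP = 4.267

log p(β | y) = −Σ(yᵢ − βxᵢ)²/(2·2) − β²/(2·1) + const.
Setting the derivative to zero: Σxᵢ(yᵢ − βxᵢ)/2 − β/1 = 0, so β = Σxᵢyᵢ / (Σxᵢ² + σ²/τ²).
Σxᵢyᵢ = 4·19 + 6·25 + 1·5 + 2·10 + 1·5 = 256; Σxᵢ² = 58; σ²/τ² = 2.
β̂_MAP = 256 / (58 + 2) = 256/60 ≈ 4.267.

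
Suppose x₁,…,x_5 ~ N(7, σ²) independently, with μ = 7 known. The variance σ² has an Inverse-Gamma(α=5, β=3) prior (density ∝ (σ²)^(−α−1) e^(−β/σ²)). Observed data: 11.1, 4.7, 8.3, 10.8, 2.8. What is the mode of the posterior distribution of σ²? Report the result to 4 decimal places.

Sum of squared deviations about the known mean: SS = (11.1−7)² + (4.7−7)² + (8.3−7)² + (10.8−7)² + (2.8−7)² = 55.87.
The Normal likelihood contributes (σ²)^(−n/2) exp(−SS/(2σ²)), so the posterior is Inverse-Gamma(α + n/2, β + SS/2) = Inverse-Gamma(7.5, 30.935).
The mode of Inverse-Gamma(a, b) is b/(a+1) = 30.935/8.5 ≈ 3.6394.

σ̂²_MAP = 3.6394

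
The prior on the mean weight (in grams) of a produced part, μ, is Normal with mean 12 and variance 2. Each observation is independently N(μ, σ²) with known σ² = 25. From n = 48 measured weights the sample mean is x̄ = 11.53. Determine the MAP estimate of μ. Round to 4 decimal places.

μ̂_MAP = 11.6271

n = 48, x̄ = 11.53.
For a Normal prior and Normal likelihood with known variance, the posterior is Normal; its mode equals its mean, the precision-weighted average.
Prior precision 1/σ₀² = 1/2 = 0.5; data precision n/σ² = 48/25 = 1.92.
μ̂ = (0.5·12 + 1.92·11.53) / (0.5 + 1.92) = 28.1376/2.42 = 35172/3025 ≈ 11.6271.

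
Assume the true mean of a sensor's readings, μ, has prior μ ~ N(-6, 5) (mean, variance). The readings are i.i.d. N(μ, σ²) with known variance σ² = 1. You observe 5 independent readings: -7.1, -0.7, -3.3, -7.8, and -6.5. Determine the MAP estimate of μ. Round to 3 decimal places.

μ̂_MAP = -5.115

n = 5; x̄ = ((-7.1) + (-0.7) + (-3.3) + (-7.8) + (-6.5))/5 = -25.4/5 = -5.08.
For a Normal prior and Normal likelihood with known variance, the posterior is Normal; its mode equals its mean, the precision-weighted average.
Prior precision 1/σ₀² = 1/5 = 0.2; data precision n/σ² = 5/1 = 5.
μ̂ = (0.2·(-6) + 5·(-5.08)) / (0.2 + 5) = (-26.6)/5.2 = -133/26 ≈ -5.115.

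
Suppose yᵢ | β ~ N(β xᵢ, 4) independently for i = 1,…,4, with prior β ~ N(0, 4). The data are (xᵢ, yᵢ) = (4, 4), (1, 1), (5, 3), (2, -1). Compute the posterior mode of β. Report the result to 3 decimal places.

β̂_MAP = 0.638

log p(β | y) = −Σ(yᵢ − βxᵢ)²/(2·4) − β²/(2·4) + const.
Setting the derivative to zero: Σxᵢ(yᵢ − βxᵢ)/4 − β/4 = 0, so β = Σxᵢyᵢ / (Σxᵢ² + σ²/τ²).
Σxᵢyᵢ = 4·4 + 1·1 + 5·3 + 2·(-1) = 30; Σxᵢ² = 46; σ²/τ² = 1.
β̂_MAP = 30 / (46 + 1) = 30/47 ≈ 0.638.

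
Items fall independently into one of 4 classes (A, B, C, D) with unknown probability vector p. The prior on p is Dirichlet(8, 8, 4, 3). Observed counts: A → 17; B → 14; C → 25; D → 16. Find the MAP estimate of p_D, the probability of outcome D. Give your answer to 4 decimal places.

MAP estimate of p_D = 0.1978

The posterior is Dirichlet(αᵢ + nᵢ) = Dirichlet(25, 22, 29, 19).
For a Dirichlet(a₁,…,a_K) with all aᵢ > 1, the mode has j-th component (aⱼ − 1)/(Σaᵢ − K).
Here Σaᵢ = 95 and K = 4, so p_D = (19 − 1)/(95 − 4) = 18/91 ≈ 0.1978.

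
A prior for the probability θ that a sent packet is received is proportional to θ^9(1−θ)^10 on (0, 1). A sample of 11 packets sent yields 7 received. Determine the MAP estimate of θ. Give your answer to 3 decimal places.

The prior density ∝ θ^9(1−θ)^10 is the kernel of Beta(10, 11).
Data: 7 successes in 11 trials. The binomial likelihood contributes θ^7(1−θ)^4, so the posterior is Beta(10+7, 11+4) = Beta(17, 15).
For Beta(a, b) with a, b > 1 the mode is (a−1)/(a+b−2) = 16/30 ≈ 0.533.

θ̂_MAP = 0.533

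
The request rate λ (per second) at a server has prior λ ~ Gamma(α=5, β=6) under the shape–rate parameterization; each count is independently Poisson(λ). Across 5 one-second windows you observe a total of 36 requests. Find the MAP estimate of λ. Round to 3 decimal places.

Σxᵢ = 36, n = 5.
Posterior ∝ λ^4e^(−6λ) · λ^36e^(−5λ) = λ^40e^(−11λ), i.e. Gamma(shape=41, rate=11).
The mode of a Gamma(a, b) with a ≥ 1 (shape–rate) is (a−1)/b = 40/11 ≈ 3.636.

λ̂_MAP = 3.636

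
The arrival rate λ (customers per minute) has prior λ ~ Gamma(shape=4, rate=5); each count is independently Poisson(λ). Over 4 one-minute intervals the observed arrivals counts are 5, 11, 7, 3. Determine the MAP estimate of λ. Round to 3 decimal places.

Σxᵢ = 5+11+7+3 = 26, with n = 4.
Posterior ∝ λ^3e^(−5λ) · λ^26e^(−4λ) = λ^29e^(−9λ), i.e. Gamma(shape=30, rate=9).
The mode of a Gamma(a, b) with a ≥ 1 (shape–rate) is (a−1)/b = 29/9 ≈ 3.222.

λ̂_MAP = 3.222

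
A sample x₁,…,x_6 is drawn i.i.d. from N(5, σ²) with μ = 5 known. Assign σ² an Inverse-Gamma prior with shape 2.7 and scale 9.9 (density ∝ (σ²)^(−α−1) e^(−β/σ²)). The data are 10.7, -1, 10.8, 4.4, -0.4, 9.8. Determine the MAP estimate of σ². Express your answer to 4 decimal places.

σ̂²_MAP = 13.0216

Sum of squared deviations about the known mean: SS = (10.7−5)² + (-1−5)² + (10.8−5)² + (4.4−5)² + (-0.4−5)² + (9.8−5)² = 154.69.
The Normal likelihood contributes (σ²)^(−n/2) exp(−SS/(2σ²)), so the posterior is Inverse-Gamma(α + n/2, β + SS/2) = Inverse-Gamma(5.7, 87.245).
The mode of Inverse-Gamma(a, b) is b/(a+1) = 87.245/6.7 ≈ 13.0216.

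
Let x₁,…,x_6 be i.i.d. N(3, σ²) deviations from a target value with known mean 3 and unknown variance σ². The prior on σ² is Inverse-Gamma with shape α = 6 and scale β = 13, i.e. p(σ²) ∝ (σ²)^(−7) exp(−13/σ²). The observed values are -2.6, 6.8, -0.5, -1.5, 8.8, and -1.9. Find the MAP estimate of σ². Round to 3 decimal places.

σ̂²_MAP = 8.098

Sum of squared deviations about the known mean: SS = (-2.6−3)² + (6.8−3)² + (-0.5−3)² + (-1.5−3)² + (8.8−3)² + (-1.9−3)² = 135.95.
The Normal likelihood contributes (σ²)^(−n/2) exp(−SS/(2σ²)), so the posterior is Inverse-Gamma(α + n/2, β + SS/2) = Inverse-Gamma(9, 80.975).
The mode of Inverse-Gamma(a, b) is b/(a+1) = 80.975/10 ≈ 8.098.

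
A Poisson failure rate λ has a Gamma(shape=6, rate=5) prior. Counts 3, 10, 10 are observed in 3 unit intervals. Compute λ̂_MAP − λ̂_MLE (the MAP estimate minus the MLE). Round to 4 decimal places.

Σxᵢ = 23. Posterior is Gamma(29, 8); MAP = (29−1)/8 = 28/8 ≈ 3.50000.
MLE = x̄ = 23/3 ≈ 7.66667.
Difference = 28/8 − 23/3 = -25/6 ≈ -4.1667.

MAP − MLE = -4.1667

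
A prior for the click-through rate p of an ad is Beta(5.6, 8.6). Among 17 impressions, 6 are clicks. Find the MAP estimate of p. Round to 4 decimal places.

Prior: Beta(5.6, 8.6).
Data: 6 successes in 17 trials. The binomial likelihood contributes p^6(1−p)^11, so the posterior is Beta(5.6+6, 8.6+11) = Beta(11.6, 19.6).
For Beta(a, b) with a, b > 1 the mode is (a−1)/(a+b−2) = 10.6/29.2 ≈ 0.3630.

p̂_MAP = 0.3630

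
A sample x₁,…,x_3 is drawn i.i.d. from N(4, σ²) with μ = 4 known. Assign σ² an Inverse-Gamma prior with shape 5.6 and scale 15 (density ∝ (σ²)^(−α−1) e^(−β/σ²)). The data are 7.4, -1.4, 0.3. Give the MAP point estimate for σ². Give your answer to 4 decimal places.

Sum of squared deviations about the known mean: SS = (7.4−4)² + (-1.4−4)² + (0.3−4)² = 54.41.
The Normal likelihood contributes (σ²)^(−n/2) exp(−SS/(2σ²)), so the posterior is Inverse-Gamma(α + n/2, β + SS/2) = Inverse-Gamma(7.1, 42.205).
The mode of Inverse-Gamma(a, b) is b/(a+1) = 42.205/8.1 ≈ 5.2105.

σ̂²_MAP = 5.2105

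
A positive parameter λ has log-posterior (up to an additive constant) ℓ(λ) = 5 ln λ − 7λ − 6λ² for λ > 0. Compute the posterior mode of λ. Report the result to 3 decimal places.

ℓ'(λ) = 5/λ − 7 − 12λ. Setting this to zero and multiplying by λ: 12λ² + 7λ − 5 = 0.
λ = (−7 + √(7² + 4·12·5)) / (2·12) = (−7 + √289) / 24 = (−7 + 17)/24 = 5/12.
ℓ''(λ) = −5/λ² − 12 < 0, confirming a maximum.

λ̂_MAP = 0.417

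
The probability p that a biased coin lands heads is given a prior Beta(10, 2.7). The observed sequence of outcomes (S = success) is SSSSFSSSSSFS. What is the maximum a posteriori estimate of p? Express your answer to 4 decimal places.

Prior: Beta(10, 2.7).
Data: 10 successes in 12 trials (from the sequence). The binomial likelihood contributes p^10(1−p)^2, so the posterior is Beta(10+10, 2.7+2) = Beta(20, 4.7).
For Beta(a, b) with a, b > 1 the mode is (a−1)/(a+b−2) = 19/22.7 ≈ 0.8370.

p̂_MAP = 0.8370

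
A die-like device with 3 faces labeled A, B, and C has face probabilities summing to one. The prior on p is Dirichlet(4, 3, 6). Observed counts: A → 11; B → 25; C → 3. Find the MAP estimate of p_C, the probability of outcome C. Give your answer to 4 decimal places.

MAP estimate of p_C = 0.1633

The posterior is Dirichlet(αᵢ + nᵢ) = Dirichlet(15, 28, 9).
For a Dirichlet(a₁,…,a_K) with all aᵢ > 1, the mode has j-th component (aⱼ − 1)/(Σaᵢ − K).
Here Σaᵢ = 52 and K = 3, so p_C = (9 − 1)/(52 − 3) = 8/49 ≈ 0.1633.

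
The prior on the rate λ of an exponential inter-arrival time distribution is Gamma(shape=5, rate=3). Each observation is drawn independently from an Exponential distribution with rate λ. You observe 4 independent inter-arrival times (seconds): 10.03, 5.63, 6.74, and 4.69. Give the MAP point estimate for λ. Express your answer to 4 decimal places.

λ̂_MAP = 0.2659

The Exponential(rate=λ) likelihood is ∝ λ^n e^(−λΣtᵢ). Here n = 4 and Σtᵢ = 10.03 + 5.63 + 6.74 + 4.69 = 27.09.
Posterior ∝ λ^4e^(−3λ) · λ^4e^(−27.09λ) = λ^8e^(−30.09λ), i.e. Gamma(9, 30.09).
Mode = (a−1)/b = 8/30.09 ≈ 0.2659.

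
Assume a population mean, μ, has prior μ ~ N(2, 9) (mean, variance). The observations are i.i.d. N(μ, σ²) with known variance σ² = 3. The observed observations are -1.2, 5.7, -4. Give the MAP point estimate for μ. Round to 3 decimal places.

μ̂_MAP = 0.350

n = 3; x̄ = ((-1.2) + 5.7 + (-4))/3 = 0.5/3 = 1/6 ≈ 0.1667.
For a Normal prior and Normal likelihood with known variance, the posterior is Normal; its mode equals its mean, the precision-weighted average.
Prior precision 1/σ₀² = 1/9; data precision n/σ² = 3/3 = 1.
μ̂ = ((1/9)·2 + 1·(1/6)) / (1/9 + 1) = (7/18)/(10/9) = 0.350.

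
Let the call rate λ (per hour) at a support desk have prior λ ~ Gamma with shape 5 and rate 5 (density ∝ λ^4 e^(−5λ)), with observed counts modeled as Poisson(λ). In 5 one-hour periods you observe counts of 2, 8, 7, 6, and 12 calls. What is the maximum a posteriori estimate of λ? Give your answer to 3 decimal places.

Σxᵢ = 2+8+7+6+12 = 35, with n = 5.
Posterior ∝ λ^4e^(−5λ) · λ^35e^(−5λ) = λ^39e^(−10λ), i.e. Gamma(shape=40, rate=10).
The mode of a Gamma(a, b) with a ≥ 1 (shape–rate) is (a−1)/b = 39/10 ≈ 3.900.

λ̂_MAP = 3.900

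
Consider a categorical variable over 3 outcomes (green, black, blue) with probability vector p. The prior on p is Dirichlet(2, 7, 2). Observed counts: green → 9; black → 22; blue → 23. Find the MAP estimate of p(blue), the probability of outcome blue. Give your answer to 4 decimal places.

The posterior is Dirichlet(αᵢ + nᵢ) = Dirichlet(11, 29, 25).
For a Dirichlet(a₁,…,a_K) with all aᵢ > 1, the mode has j-th component (aⱼ − 1)/(Σaᵢ − K).
Here Σaᵢ = 65 and K = 3, so p(blue) = (25 − 1)/(65 − 3) = 24/62 ≈ 0.3871.

MAP estimate of p(blue) = 0.3871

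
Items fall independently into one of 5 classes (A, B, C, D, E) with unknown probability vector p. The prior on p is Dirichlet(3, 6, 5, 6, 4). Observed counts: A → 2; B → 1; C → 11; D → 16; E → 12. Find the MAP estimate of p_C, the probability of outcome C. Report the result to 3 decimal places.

MAP estimate of p_C = 0.246

The posterior is Dirichlet(αᵢ + nᵢ) = Dirichlet(5, 7, 16, 22, 16).
For a Dirichlet(a₁,…,a_K) with all aᵢ > 1, the mode has j-th component (aⱼ − 1)/(Σaᵢ − K).
Here Σaᵢ = 66 and K = 5, so p_C = (16 − 1)/(66 − 5) = 15/61 ≈ 0.246.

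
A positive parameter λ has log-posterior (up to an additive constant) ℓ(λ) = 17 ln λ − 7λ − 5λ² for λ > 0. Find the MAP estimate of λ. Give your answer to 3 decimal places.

λ̂_MAP = 1.000

ℓ'(λ) = 17/λ − 7 − 10λ. Setting this to zero and multiplying by λ: 10λ² + 7λ − 17 = 0.
λ = (−7 + √(7² + 4·10·17)) / (2·10) = (−7 + √729) / 20 = (−7 + 27)/20 = 1.
ℓ''(λ) = −17/λ² − 10 < 0, confirming a maximum.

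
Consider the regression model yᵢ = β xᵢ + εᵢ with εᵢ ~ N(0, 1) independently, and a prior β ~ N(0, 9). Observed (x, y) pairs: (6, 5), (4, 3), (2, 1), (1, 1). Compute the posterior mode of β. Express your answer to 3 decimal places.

β̂_MAP = 0.788

log p(β | y) = −Σ(yᵢ − βxᵢ)²/(2·1) − β²/(2·9) + const.
Setting the derivative to zero: Σxᵢ(yᵢ − βxᵢ)/1 − β/9 = 0, so β = Σxᵢyᵢ / (Σxᵢ² + σ²/τ²).
Σxᵢyᵢ = 6·5 + 4·3 + 2·1 + 1·1 = 45; Σxᵢ² = 57; σ²/τ² = 1/9.
β̂_MAP = 45 / (57 + 1/9) = 45/(514/9) = 405/514 ≈ 0.788.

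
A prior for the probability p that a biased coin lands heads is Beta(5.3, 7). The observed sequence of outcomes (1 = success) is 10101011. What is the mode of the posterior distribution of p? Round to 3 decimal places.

Prior: Beta(5.3, 7).
Data: 5 successes in 8 trials (from the sequence). The binomial likelihood contributes p^5(1−p)^3, so the posterior is Beta(5.3+5, 7+3) = Beta(10.3, 10).
For Beta(a, b) with a, b > 1 the mode is (a−1)/(a+b−2) = 9.3/18.3 ≈ 0.508.

p̂_MAP = 0.508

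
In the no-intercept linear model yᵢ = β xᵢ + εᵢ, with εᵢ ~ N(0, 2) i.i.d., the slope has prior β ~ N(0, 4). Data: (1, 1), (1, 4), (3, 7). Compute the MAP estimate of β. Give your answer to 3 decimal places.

β̂_MAP = 2.261

log p(β | y) = −Σ(yᵢ − βxᵢ)²/(2·2) − β²/(2·4) + const.
Setting the derivative to zero: Σxᵢ(yᵢ − βxᵢ)/2 − β/4 = 0, so β = Σxᵢyᵢ / (Σxᵢ² + σ²/τ²).
Σxᵢyᵢ = 1·1 + 1·4 + 3·7 = 26; Σxᵢ² = 11; σ²/τ² = 0.5.
β̂_MAP = 26 / (11 + 0.5) = 26/11.5 ≈ 2.261.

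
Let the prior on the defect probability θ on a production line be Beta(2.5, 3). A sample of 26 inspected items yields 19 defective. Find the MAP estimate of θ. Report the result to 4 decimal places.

Prior: Beta(2.5, 3).
Data: 19 successes in 26 trials. The binomial likelihood contributes θ^19(1−θ)^7, so the posterior is Beta(2.5+19, 3+7) = Beta(21.5, 10).
For Beta(a, b) with a, b > 1 the mode is (a−1)/(a+b−2) = 20.5/29.5 ≈ 0.6949.

θ̂_MAP = 0.6949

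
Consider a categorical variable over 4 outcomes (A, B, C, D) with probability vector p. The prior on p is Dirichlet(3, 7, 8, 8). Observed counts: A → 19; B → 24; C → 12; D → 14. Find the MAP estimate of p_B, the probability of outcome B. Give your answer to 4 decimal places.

MAP estimate of p_B = 0.3297

The posterior is Dirichlet(αᵢ + nᵢ) = Dirichlet(22, 31, 20, 22).
For a Dirichlet(a₁,…,a_K) with all aᵢ > 1, the mode has j-th component (aⱼ − 1)/(Σaᵢ − K).
Here Σaᵢ = 95 and K = 4, so p_B = (31 − 1)/(95 − 4) = 30/91 ≈ 0.3297.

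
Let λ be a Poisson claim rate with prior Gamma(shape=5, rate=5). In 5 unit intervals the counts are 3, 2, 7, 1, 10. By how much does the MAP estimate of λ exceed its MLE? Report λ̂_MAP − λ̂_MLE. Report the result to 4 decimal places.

MAP − MLE = -1.9000

Σxᵢ = 23. Posterior is Gamma(28, 10); MAP = (28−1)/10 = 27/10 ≈ 2.70000.
MLE = x̄ = 23/5 ≈ 4.60000.
Difference = 27/10 − 23/5 = -19/10 ≈ -1.9000.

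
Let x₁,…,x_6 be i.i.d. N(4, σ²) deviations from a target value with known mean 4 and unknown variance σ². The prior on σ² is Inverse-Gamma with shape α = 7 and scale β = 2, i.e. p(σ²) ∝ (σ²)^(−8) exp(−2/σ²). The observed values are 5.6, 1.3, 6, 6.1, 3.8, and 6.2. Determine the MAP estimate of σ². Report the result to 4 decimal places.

Sum of squared deviations about the known mean: SS = (5.6−4)² + (1.3−4)² + (6−4)² + (6.1−4)² + (3.8−4)² + (6.2−4)² = 23.14.
The Normal likelihood contributes (σ²)^(−n/2) exp(−SS/(2σ²)), so the posterior is Inverse-Gamma(α + n/2, β + SS/2) = Inverse-Gamma(10, 13.57).
The mode of Inverse-Gamma(a, b) is b/(a+1) = 13.57/11 ≈ 1.2336.

σ̂²_MAP = 1.2336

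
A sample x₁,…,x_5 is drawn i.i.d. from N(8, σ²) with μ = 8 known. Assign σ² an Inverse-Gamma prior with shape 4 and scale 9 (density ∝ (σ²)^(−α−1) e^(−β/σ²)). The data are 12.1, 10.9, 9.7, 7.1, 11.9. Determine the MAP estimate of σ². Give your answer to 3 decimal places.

σ̂²_MAP = 4.142

Sum of squared deviations about the known mean: SS = (12.1−8)² + (10.9−8)² + (9.7−8)² + (7.1−8)² + (11.9−8)² = 44.13.
The Normal likelihood contributes (σ²)^(−n/2) exp(−SS/(2σ²)), so the posterior is Inverse-Gamma(α + n/2, β + SS/2) = Inverse-Gamma(6.5, 31.065).
The mode of Inverse-Gamma(a, b) is b/(a+1) = 31.065/7.5 ≈ 4.142.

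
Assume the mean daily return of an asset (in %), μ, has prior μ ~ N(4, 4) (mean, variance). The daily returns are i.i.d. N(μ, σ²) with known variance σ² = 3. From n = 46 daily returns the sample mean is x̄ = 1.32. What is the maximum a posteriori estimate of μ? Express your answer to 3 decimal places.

μ̂_MAP = 1.363

n = 46, x̄ = 1.32.
For a Normal prior and Normal likelihood with known variance, the posterior is Normal; its mode equals its mean, the precision-weighted average.
Prior precision 1/σ₀² = 1/4 = 0.25; data precision n/σ² = 46/3.
μ̂ = (0.25·4 + (46/3)·1.32) / (0.25 + 46/3) = 21.24/(187/12) = 6372/4675 ≈ 1.363.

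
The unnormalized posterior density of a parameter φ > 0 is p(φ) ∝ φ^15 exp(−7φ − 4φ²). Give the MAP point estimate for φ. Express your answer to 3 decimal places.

ℓ'(φ) = 15/φ − 7 − 8φ. Setting this to zero and multiplying by φ: 8φ² + 7φ − 15 = 0.
φ = (−7 + √(7² + 4·8·15)) / (2·8) = (−7 + √529) / 16 = (−7 + 23)/16 = 1.
ℓ''(φ) = −15/φ² − 8 < 0, confirming a maximum.

φ̂_MAP = 1.000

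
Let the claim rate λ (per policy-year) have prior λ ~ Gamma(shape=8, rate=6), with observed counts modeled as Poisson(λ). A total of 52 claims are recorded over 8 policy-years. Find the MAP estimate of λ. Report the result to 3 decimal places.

Σxᵢ = 52, n = 8.
Posterior ∝ λ^7e^(−6λ) · λ^52e^(−8λ) = λ^59e^(−14λ), i.e. Gamma(shape=60, rate=14).
The mode of a Gamma(a, b) with a ≥ 1 (shape–rate) is (a−1)/b = 59/14 ≈ 4.214.

λ̂_MAP = 4.214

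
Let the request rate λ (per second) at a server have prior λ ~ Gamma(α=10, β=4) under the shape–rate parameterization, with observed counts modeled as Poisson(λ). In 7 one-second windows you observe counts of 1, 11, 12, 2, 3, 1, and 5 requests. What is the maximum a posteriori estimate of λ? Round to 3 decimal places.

Σxᵢ = 1+11+12+2+3+1+5 = 35, with n = 7.
Posterior ∝ λ^9e^(−4λ) · λ^35e^(−7λ) = λ^44e^(−11λ), i.e. Gamma(shape=45, rate=11).
The mode of a Gamma(a, b) with a ≥ 1 (shape–rate) is (a−1)/b = 44/11 ≈ 4.000.

λ̂_MAP = 4.000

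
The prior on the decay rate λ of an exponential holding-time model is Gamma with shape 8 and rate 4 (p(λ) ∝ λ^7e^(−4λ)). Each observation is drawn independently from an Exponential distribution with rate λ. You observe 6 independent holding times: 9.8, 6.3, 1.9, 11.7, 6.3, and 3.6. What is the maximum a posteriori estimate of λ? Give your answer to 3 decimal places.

The Exponential(rate=λ) likelihood is ∝ λ^n e^(−λΣtᵢ). Here n = 6 and Σtᵢ = 9.8 + 6.3 + 1.9 + 11.7 + 6.3 + 3.6 = 39.6.
Posterior ∝ λ^7e^(−4λ) · λ^6e^(−39.6λ) = λ^13e^(−43.6λ), i.e. Gamma(14, 43.6).
Mode = (a−1)/b = 13/43.6 ≈ 0.298.

λ̂_MAP = 0.298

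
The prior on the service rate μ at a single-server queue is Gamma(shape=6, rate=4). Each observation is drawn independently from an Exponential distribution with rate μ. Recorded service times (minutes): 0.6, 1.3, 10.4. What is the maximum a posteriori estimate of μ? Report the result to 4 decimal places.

μ̂_MAP = 0.4908

The Exponential(rate=μ) likelihood is ∝ μ^n e^(−μΣtᵢ). Here n = 3 and Σtᵢ = 0.6 + 1.3 + 10.4 = 12.3.
Posterior ∝ μ^5e^(−4μ) · μ^3e^(−12.3μ) = μ^8e^(−16.3μ), i.e. Gamma(9, 16.3).
Mode = (a−1)/b = 8/16.3 ≈ 0.4908.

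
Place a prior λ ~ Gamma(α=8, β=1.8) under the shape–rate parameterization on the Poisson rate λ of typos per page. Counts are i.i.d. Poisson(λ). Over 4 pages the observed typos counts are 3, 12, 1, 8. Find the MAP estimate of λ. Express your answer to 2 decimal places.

Σxᵢ = 3+12+1+8 = 24, with n = 4.
Posterior ∝ λ^7e^(−1.8λ) · λ^24e^(−4λ) = λ^31e^(−5.8λ), i.e. Gamma(shape=32, rate=5.8).
The mode of a Gamma(a, b) with a ≥ 1 (shape–rate) is (a−1)/b = 31/5.8 ≈ 5.34.

λ̂_MAP = 5.34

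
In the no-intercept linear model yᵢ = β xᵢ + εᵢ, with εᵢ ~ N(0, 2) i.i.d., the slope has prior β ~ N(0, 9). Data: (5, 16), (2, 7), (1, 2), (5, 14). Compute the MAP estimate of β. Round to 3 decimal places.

β̂_MAP = 3.006

log p(β | y) = −Σ(yᵢ − βxᵢ)²/(2·2) − β²/(2·9) + const.
Setting the derivative to zero: Σxᵢ(yᵢ − βxᵢ)/2 − β/9 = 0, so β = Σxᵢyᵢ / (Σxᵢ² + σ²/τ²).
Σxᵢyᵢ = 5·16 + 2·7 + 1·2 + 5·14 = 166; Σxᵢ² = 55; σ²/τ² = 2/9.
β̂_MAP = 166 / (55 + 2/9) = 166/(497/9) = 1494/497 ≈ 3.006.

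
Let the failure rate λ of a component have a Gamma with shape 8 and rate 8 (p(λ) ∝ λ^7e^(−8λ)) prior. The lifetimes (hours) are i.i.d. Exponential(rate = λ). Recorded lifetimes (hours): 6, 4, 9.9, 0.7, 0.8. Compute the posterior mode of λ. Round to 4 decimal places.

The Exponential(rate=λ) likelihood is ∝ λ^n e^(−λΣtᵢ). Here n = 5 and Σtᵢ = 6 + 4 + 9.9 + 0.7 + 0.8 = 21.4.
Posterior ∝ λ^7e^(−8λ) · λ^5e^(−21.4λ) = λ^12e^(−29.4λ), i.e. Gamma(13, 29.4).
Mode = (a−1)/b = 12/29.4 ≈ 0.4082.

λ̂_MAP = 0.4082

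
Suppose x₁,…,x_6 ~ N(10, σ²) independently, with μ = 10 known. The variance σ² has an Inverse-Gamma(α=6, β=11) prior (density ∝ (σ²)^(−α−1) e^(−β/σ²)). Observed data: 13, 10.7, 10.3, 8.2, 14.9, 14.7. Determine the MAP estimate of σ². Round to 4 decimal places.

σ̂²_MAP = 4.0460

Sum of squared deviations about the known mean: SS = (13−10)² + (10.7−10)² + (10.3−10)² + (8.2−10)² + (14.9−10)² + (14.7−10)² = 58.92.
The Normal likelihood contributes (σ²)^(−n/2) exp(−SS/(2σ²)), so the posterior is Inverse-Gamma(α + n/2, β + SS/2) = Inverse-Gamma(9, 40.46).
The mode of Inverse-Gamma(a, b) is b/(a+1) = 40.46/10 ≈ 4.0460.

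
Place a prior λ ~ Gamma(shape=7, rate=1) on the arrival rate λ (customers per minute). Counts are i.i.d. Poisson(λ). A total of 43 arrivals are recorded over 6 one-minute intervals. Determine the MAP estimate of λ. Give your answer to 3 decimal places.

λ̂_MAP = 7.000

Σxᵢ = 43, n = 6.
Posterior ∝ λ^6e^(−1λ) · λ^43e^(−6λ) = λ^49e^(−7λ), i.e. Gamma(shape=50, rate=7).
The mode of a Gamma(a, b) with a ≥ 1 (shape–rate) is (a−1)/b = 49/7 ≈ 7.000.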